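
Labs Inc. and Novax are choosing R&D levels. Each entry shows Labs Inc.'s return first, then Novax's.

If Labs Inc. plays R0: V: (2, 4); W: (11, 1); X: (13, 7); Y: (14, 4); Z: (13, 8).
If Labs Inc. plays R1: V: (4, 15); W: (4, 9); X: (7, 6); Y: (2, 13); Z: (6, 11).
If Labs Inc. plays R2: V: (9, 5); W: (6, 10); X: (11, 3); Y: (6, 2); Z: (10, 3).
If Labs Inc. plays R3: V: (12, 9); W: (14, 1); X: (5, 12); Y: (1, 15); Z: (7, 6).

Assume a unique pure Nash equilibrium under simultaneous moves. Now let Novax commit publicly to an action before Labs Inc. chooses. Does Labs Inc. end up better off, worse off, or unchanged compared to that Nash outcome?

worse off

Labs Inc. best-responds to each possible Novax move:
- V: Labs Inc. compares 2, 4, 9, 12 and picks R3; Novax would get 9.
- W: Labs Inc. compares 11, 4, 6, 14 and picks R3; Novax would get 1.
- X: Labs Inc. compares 13, 7, 11, 5 and picks R0; Novax would get 7.
- Y: Labs Inc. compares 14, 2, 6, 1 and picks R0; Novax would get 4.
- Z: Labs Inc. compares 13, 6, 10, 7 and picks R0; Novax would get 8.
Among 9, 1, 7, 4, 8, the best is 9 at V. Subgame-perfect outcome: (R3, V) with payoffs (12, 9).
Under simultaneous play:
Labs Inc.'s best replies: V→R3; W→R3; X→R0; Y→R0; Z→R0.
Novax's best replies: R0→Z; R1→V; R2→W; R3→Y.
Only (R0, Z) has each player best-responding; Nash payoffs (13, 8).
Labs Inc. earns 12 sequentially versus 13 at the Nash outcome: worse off.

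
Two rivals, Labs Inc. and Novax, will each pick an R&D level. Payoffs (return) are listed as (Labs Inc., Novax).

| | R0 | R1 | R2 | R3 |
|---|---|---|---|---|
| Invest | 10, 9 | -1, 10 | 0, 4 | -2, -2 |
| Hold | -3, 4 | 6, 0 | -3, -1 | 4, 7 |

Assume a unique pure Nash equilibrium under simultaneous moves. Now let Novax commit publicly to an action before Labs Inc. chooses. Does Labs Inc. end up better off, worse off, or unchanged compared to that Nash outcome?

Labs Inc. best-responds to each possible Novax move:
- R0 → Labs Inc. plays Invest (best of 10, -3); Novax gets 9.
- R1 → Labs Inc. plays Hold (best of -1, 6); Novax gets 0.
- R2 → Labs Inc. plays Invest (best of 0, -3); Novax gets 4.
- R3 → Labs Inc. plays Hold (best of -2, 4); Novax gets 7.
Among 9, 0, 4, 7, the best is 9 at R0. Subgame-perfect outcome: (Invest, R0) with payoffs (10, 9).
Under simultaneous play:
Labs Inc.'s best replies: R0→Invest; R1→Hold; R2→Invest; R3→Hold.
Novax's best replies: Invest→R1; Hold→R3.
Only (Hold, R3) has each player best-responding; Nash payoffs (4, 7).
Labs Inc. earns 10 sequentially versus 4 at the Nash outcome: better off.

better off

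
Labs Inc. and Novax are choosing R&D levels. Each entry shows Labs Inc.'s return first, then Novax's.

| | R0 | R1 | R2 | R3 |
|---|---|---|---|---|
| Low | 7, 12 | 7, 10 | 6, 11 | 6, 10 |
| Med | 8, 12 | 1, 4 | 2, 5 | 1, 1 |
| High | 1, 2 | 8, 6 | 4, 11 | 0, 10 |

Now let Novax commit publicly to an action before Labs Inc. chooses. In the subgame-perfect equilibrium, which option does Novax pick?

R0

Backward induction with Novax moving first.
- R0 → Labs Inc. plays Med (best of 7, 8, 1); Novax gets 12.
- R1 → Labs Inc. plays High (best of 7, 1, 8); Novax gets 6.
- R2 → Labs Inc. plays Low (best of 6, 2, 4); Novax gets 11.
- R3 → Labs Inc. plays Low (best of 6, 1, 0); Novax gets 10.
Maximizing over 12, 6, 11, 10, Novax chooses R0. Subgame-perfect outcome: (Med, R0) with payoffs (8, 12).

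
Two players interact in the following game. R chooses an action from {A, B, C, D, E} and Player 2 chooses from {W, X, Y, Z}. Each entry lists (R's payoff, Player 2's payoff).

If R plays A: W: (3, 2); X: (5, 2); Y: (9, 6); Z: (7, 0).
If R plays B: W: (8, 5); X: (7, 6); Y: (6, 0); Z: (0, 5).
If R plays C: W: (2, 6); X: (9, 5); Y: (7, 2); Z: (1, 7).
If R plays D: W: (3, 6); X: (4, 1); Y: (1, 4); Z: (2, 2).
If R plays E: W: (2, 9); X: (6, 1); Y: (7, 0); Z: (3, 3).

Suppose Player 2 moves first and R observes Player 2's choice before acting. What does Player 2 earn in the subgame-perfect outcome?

6

Backward induction with Player 2 moving first.
- W → R plays B (best of 3, 8, 2, 3, 2); Player 2 gets 5.
- X → R plays C (best of 5, 7, 9, 4, 6); Player 2 gets 5.
- Y → R plays A (best of 9, 6, 7, 1, 7); Player 2 gets 6.
- Z → R plays A (best of 7, 0, 1, 2, 3); Player 2 gets 0.
Player 2's induced payoffs are 5, 5, 6, 0, so Player 2 commits to Y. Subgame-perfect outcome: (A, Y) with payoffs (9, 6).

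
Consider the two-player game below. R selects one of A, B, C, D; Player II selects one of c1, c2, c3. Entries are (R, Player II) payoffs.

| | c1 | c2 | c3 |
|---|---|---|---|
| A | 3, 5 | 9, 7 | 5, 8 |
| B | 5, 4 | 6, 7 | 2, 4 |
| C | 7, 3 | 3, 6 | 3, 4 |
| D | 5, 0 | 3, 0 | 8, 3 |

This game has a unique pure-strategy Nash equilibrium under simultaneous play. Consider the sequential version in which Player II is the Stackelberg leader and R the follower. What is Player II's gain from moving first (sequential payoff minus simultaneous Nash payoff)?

Work backward from R's decision.
- c1 → R plays C (best of 3, 5, 7, 5); Player II gets 3.
- c2 → R plays A (best of 9, 6, 3, 3); Player II gets 7.
- c3 → R plays D (best of 5, 2, 3, 8); Player II gets 3.
Maximizing over 3, 7, 3, Player II chooses c2. Subgame-perfect outcome: (A, c2) with payoffs (9, 7).
Under simultaneous play:
R's best replies: c1→C; c2→A; c3→D.
Player II's best replies: A→c3; B→c2; C→c2; D→c3.
The unique mutual best reply is (D, c3), giving (8, 3).
Player II's commitment gain: 7 − 3 = 4.

4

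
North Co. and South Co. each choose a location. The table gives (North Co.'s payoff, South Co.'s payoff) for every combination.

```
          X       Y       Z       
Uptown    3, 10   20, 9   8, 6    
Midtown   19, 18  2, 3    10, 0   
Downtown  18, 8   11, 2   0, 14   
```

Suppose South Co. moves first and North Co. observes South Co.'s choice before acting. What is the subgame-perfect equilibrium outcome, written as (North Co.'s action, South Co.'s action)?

(Midtown, X)

North Co. best-responds to each possible South Co. move:
- X: North Co. compares 3, 19, 18 and picks Midtown; South Co. would get 18.
- Y: North Co. compares 20, 2, 11 and picks Uptown; South Co. would get 9.
- Z: North Co. compares 8, 10, 0 and picks Midtown; South Co. would get 0.
Maximizing over 18, 9, 0, South Co. chooses X. Subgame-perfect outcome: (Midtown, X) with payoffs (19, 18).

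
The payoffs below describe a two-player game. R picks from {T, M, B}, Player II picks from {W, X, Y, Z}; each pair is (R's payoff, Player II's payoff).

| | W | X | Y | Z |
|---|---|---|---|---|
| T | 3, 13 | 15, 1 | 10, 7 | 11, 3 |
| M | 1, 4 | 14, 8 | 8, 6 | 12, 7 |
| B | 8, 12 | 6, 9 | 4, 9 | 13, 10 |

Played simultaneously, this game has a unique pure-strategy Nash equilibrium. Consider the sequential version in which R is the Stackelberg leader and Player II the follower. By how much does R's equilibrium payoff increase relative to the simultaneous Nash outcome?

Work backward from Player II's decision.
- T: BR = W, leader payoff 3.
- M: BR = X, leader payoff 14.
- B: BR = W, leader payoff 8.
Maximizing over 3, 14, 8, R chooses M. Subgame-perfect outcome: (M, X) with payoffs (14, 8).
Under simultaneous play:
R's best replies: W→B; X→T; Y→T; Z→B.
Player II's best replies: T→W; M→X; B→W.
Only (B, W) has each player best-responding; Nash payoffs (8, 12).
R's commitment gain: 14 − 8 = 6.

6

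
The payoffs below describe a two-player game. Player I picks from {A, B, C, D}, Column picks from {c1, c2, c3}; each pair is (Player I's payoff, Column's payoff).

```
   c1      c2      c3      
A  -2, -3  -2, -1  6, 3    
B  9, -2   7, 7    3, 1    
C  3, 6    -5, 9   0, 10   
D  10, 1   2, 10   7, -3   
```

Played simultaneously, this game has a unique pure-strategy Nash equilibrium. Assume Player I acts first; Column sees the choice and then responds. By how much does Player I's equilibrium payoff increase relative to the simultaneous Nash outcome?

Column best-responds to each possible Player I move:
- A: Column compares -3, -1, 3 and picks c3; Player I would get 6.
- B: Column compares -2, 7, 1 and picks c2; Player I would get 7.
- C: Column compares 6, 9, 10 and picks c3; Player I would get 0.
- D: Column compares 1, 10, -3 and picks c2; Player I would get 2.
Player I's induced payoffs are 6, 7, 0, 2, so Player I commits to B. Subgame-perfect outcome: (B, c2) with payoffs (7, 7).
Now find the simultaneous Nash equilibrium.
Player I's best replies: c1→D; c2→B; c3→D.
Column's best replies: A→c3; B→c2; C→c3; D→c2.
The unique mutual best reply is (B, c2), giving (7, 7).
Player I's commitment gain: 7 − 7 = 0.

0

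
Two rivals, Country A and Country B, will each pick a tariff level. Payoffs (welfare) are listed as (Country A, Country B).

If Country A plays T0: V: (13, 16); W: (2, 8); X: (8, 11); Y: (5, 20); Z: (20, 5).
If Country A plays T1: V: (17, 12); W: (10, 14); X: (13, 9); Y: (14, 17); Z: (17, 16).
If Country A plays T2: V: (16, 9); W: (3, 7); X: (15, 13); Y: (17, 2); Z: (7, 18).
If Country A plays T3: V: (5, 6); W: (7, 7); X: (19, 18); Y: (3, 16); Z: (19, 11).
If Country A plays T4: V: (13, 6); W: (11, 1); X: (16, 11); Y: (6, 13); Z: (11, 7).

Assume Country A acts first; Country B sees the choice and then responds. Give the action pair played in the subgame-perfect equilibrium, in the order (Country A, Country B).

Backward induction with Country A moving first.
- T0 → Country B plays Y (best of 16, 8, 11, 20, 5); Country A gets 5.
- T1 → Country B plays Y (best of 12, 14, 9, 17, 16); Country A gets 14.
- T2 → Country B plays Z (best of 9, 7, 13, 2, 18); Country A gets 7.
- T3 → Country B plays X (best of 6, 7, 18, 16, 11); Country A gets 19.
- T4 → Country B plays Y (best of 6, 1, 11, 13, 7); Country A gets 6.
Country A's induced payoffs are 5, 14, 7, 19, 6, so Country A commits to T3. Subgame-perfect outcome: (T3, X) with payoffs (19, 18).

(T3, X)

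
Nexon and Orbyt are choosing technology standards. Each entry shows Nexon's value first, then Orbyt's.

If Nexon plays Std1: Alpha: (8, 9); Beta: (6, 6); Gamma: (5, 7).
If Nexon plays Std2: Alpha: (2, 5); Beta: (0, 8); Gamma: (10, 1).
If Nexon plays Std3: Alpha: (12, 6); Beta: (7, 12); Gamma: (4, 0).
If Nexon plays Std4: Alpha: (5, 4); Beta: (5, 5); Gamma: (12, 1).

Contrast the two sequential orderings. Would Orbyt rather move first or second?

first

If Nexon leads: Orbyt's best replies are Std1→Alpha, Std2→Beta, Std3→Beta, Std4→Beta; Nexon's induced payoffs 8, 0, 7, 5; outcome (Std1, Alpha), payoffs (8, 9).
If Orbyt leads: Nexon's best replies are Alpha→Std3, Beta→Std3, Gamma→Std4; Orbyt's induced payoffs 6, 12, 1; outcome (Std3, Beta), payoffs (7, 12).
Orbyt gets 12 moving first and 9 moving second, so Orbyt prefers to move first.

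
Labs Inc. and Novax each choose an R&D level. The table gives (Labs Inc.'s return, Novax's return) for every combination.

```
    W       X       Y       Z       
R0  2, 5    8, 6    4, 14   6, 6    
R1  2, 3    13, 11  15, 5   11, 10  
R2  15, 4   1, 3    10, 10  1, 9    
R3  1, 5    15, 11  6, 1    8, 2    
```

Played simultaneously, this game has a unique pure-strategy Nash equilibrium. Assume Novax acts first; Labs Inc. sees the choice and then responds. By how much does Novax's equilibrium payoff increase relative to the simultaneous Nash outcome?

0

Backward induction with Novax moving first.
- W: Labs Inc. compares 2, 2, 15, 1 and picks R2; Novax would get 4.
- X: Labs Inc. compares 8, 13, 1, 15 and picks R3; Novax would get 11.
- Y: Labs Inc. compares 4, 15, 10, 6 and picks R1; Novax would get 5.
- Z: Labs Inc. compares 6, 11, 1, 8 and picks R1; Novax would get 10.
Maximizing over 4, 11, 5, 10, Novax chooses X. Subgame-perfect outcome: (R3, X) with payoffs (15, 11).
Under simultaneous play:
Labs Inc.'s best replies: W→R2; X→R3; Y→R1; Z→R1.
Novax's best replies: R0→Y; R1→X; R2→Y; R3→X.
The unique mutual best reply is (R3, X), giving (15, 11).
Novax's commitment gain: 11 − 11 = 0.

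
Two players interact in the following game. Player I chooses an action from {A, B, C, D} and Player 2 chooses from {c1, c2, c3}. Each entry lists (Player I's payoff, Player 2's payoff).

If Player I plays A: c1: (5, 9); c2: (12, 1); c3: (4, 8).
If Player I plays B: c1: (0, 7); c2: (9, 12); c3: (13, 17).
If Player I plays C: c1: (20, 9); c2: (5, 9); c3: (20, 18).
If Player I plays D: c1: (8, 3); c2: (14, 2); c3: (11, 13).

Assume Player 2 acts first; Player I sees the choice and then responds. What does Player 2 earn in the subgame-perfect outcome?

18

Solve by backward induction (Player 2 leads).
- c1: BR = C, leader payoff 9.
- c2: BR = D, leader payoff 2.
- c3: BR = C, leader payoff 18.
Maximizing over 9, 2, 18, Player 2 chooses c3. Subgame-perfect outcome: (C, c3) with payoffs (20, 18).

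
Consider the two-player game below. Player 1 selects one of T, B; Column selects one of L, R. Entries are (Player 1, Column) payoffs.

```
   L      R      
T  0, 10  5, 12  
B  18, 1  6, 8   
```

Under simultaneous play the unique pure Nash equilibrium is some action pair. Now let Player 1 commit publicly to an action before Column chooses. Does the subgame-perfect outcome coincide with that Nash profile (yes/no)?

yes

Backward induction with Player 1 moving first.
- T: Column compares 10, 12 and picks R; Player 1 would get 5.
- B: Column compares 1, 8 and picks R; Player 1 would get 6.
Among 5, 6, the best is 6 at B. Subgame-perfect outcome: (B, R) with payoffs (6, 8).
For the simultaneous game, intersect best replies.
Player 1's best replies: L→B; R→B.
Column's best replies: T→R; B→R.
The unique mutual best reply is (B, R), giving (6, 8).
Sequential outcome (B, R) coincides with the Nash profile (B, R).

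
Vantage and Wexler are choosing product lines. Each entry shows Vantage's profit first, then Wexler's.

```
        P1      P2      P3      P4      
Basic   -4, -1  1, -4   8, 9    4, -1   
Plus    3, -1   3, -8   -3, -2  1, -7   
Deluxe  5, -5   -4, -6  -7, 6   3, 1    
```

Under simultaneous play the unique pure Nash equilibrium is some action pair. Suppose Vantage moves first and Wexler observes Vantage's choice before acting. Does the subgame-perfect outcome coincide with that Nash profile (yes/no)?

yes

Wexler best-responds to each possible Vantage move:
- Basic: Wexler compares -1, -4, 9, -1 and picks P3; Vantage would get 8.
- Plus: Wexler compares -1, -8, -2, -7 and picks P1; Vantage would get 3.
- Deluxe: Wexler compares -5, -6, 6, 1 and picks P3; Vantage would get -7.
Maximizing over 8, 3, -7, Vantage chooses Basic. Subgame-perfect outcome: (Basic, P3) with payoffs (8, 9).
Under simultaneous play:
Vantage's best replies: P1→Deluxe; P2→Plus; P3→Basic; P4→Basic.
Wexler's best replies: Basic→P3; Plus→P1; Deluxe→P3.
The unique mutual best reply is (Basic, P3), giving (8, 9).
Sequential outcome (Basic, P3) coincides with the Nash profile (Basic, P3).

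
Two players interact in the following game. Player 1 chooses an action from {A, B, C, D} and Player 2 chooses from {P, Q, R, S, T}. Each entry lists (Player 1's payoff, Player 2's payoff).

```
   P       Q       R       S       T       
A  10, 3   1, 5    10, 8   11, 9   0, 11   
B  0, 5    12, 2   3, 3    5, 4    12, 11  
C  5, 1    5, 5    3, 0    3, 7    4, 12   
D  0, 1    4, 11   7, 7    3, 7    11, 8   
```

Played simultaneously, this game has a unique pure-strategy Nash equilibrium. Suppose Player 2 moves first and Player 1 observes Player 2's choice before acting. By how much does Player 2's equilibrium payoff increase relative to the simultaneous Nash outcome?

0

Solve by backward induction (Player 2 leads).
- P: BR = A, leader payoff 3.
- Q: BR = B, leader payoff 2.
- R: BR = A, leader payoff 8.
- S: BR = A, leader payoff 9.
- T: BR = B, leader payoff 11.
Maximizing over 3, 2, 8, 9, 11, Player 2 chooses T. Subgame-perfect outcome: (B, T) with payoffs (12, 11).
Now find the simultaneous Nash equilibrium.
Player 1's best replies: P→A; Q→B; R→A; S→A; T→B.
Player 2's best replies: A→T; B→T; C→T; D→Q.
The unique mutual best reply is (B, T), giving (12, 11).
Player 2's commitment gain: 11 − 11 = 0.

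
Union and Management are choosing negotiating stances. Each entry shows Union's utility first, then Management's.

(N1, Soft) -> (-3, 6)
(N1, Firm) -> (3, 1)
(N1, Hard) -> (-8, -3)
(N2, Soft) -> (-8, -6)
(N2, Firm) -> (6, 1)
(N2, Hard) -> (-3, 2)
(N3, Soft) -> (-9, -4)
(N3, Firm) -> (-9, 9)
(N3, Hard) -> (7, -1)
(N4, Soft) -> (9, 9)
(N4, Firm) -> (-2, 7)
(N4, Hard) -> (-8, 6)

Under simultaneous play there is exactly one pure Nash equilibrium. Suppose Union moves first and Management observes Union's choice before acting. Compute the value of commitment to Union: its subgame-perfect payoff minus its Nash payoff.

Work backward from Management's decision.
- N1: BR = Soft, leader payoff -3.
- N2: BR = Hard, leader payoff -3.
- N3: BR = Firm, leader payoff -9.
- N4: BR = Soft, leader payoff 9.
Among -3, -3, -9, 9, the best is 9 at N4. Subgame-perfect outcome: (N4, Soft) with payoffs (9, 9).
Now find the simultaneous Nash equilibrium.
Union's best replies: Soft→N4; Firm→N2; Hard→N3.
Management's best replies: N1→Soft; N2→Hard; N3→Firm; N4→Soft.
The unique mutual best reply is (N4, Soft), giving (9, 9).
Union's commitment gain: 9 − 9 = 0.

0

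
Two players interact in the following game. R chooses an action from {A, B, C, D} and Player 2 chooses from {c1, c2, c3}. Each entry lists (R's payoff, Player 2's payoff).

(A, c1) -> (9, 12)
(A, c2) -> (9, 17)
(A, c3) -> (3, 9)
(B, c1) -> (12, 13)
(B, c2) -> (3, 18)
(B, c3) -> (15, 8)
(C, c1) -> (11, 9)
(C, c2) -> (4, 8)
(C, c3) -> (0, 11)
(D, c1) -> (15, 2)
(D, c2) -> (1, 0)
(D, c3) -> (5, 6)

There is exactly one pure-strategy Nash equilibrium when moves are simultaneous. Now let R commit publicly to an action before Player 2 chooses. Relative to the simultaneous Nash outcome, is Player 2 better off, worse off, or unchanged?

unchanged

Solve by backward induction (R leads).
- A → Player 2 plays c2 (best of 12, 17, 9); R gets 9.
- B → Player 2 plays c2 (best of 13, 18, 8); R gets 3.
- C → Player 2 plays c3 (best of 9, 8, 11); R gets 0.
- D → Player 2 plays c3 (best of 2, 0, 6); R gets 5.
R's induced payoffs are 9, 3, 0, 5, so R commits to A. Subgame-perfect outcome: (A, c2) with payoffs (9, 17).
Under simultaneous play:
R's best replies: c1→D; c2→A; c3→B.
Player 2's best replies: A→c2; B→c2; C→c3; D→c3.
The unique mutual best reply is (A, c2), giving (9, 17).
Player 2 earns 17 sequentially versus 17 at the Nash outcome: unchanged.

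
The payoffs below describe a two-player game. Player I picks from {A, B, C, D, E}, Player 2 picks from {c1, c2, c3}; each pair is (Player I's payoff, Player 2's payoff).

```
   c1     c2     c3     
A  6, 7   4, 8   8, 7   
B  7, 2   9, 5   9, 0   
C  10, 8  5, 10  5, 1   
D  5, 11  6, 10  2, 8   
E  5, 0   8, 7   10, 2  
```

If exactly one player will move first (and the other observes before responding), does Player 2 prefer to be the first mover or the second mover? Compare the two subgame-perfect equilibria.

first

If Player I leads: Player 2's best replies are A→c2, B→c2, C→c2, D→c1, E→c2; Player I's induced payoffs 4, 9, 5, 5, 8; outcome (B, c2), payoffs (9, 5).
If Player 2 leads: Player I's best replies are c1→C, c2→B, c3→E; Player 2's induced payoffs 8, 5, 2; outcome (C, c1), payoffs (10, 8).
Player 2 gets 8 moving first and 5 moving second, so Player 2 prefers to move first.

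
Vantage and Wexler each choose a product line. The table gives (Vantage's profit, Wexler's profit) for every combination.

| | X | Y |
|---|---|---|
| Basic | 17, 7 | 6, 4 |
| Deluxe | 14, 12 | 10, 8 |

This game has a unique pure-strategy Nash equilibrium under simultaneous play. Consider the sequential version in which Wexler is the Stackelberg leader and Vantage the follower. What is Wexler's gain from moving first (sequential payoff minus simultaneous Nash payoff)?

1

Work backward from Vantage's decision.
- X: Vantage compares 17, 14 and picks Basic; Wexler would get 7.
- Y: Vantage compares 6, 10 and picks Deluxe; Wexler would get 8.
Among 7, 8, the best is 8 at Y. Subgame-perfect outcome: (Deluxe, Y) with payoffs (10, 8).
Now find the simultaneous Nash equilibrium.
Vantage's best replies: X→Basic; Y→Deluxe.
Wexler's best replies: Basic→X; Deluxe→X.
Only (Basic, X) has each player best-responding; Nash payoffs (17, 7).
Wexler's commitment gain: 8 − 7 = 1.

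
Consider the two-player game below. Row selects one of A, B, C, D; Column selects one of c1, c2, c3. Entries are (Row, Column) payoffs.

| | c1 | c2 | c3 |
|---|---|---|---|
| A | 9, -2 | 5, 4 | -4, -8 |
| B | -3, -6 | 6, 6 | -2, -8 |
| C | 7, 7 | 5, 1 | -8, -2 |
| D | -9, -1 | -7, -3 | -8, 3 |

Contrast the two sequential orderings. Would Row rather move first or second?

first

If Row leads: Column's best replies are A→c2, B→c2, C→c1, D→c3; Row's induced payoffs 5, 6, 7, -8; outcome (C, c1), payoffs (7, 7).
If Column leads: Row's best replies are c1→A, c2→B, c3→B; Column's induced payoffs -2, 6, -8; outcome (B, c2), payoffs (6, 6).
Row gets 7 moving first and 6 moving second, so Row prefers to move first.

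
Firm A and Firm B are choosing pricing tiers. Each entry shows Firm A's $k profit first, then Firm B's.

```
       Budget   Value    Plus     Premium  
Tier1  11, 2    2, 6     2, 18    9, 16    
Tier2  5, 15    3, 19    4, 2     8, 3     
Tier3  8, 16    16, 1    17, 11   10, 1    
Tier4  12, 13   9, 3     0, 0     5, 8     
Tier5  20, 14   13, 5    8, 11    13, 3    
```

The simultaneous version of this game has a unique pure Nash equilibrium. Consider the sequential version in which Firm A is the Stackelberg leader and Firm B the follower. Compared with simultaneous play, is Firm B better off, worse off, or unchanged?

Backward induction with Firm A moving first.
- Tier1: Firm B compares 2, 6, 18, 16 and picks Plus; Firm A would get 2.
- Tier2: Firm B compares 15, 19, 2, 3 and picks Value; Firm A would get 3.
- Tier3: Firm B compares 16, 1, 11, 1 and picks Budget; Firm A would get 8.
- Tier4: Firm B compares 13, 3, 0, 8 and picks Budget; Firm A would get 12.
- Tier5: Firm B compares 14, 5, 11, 3 and picks Budget; Firm A would get 20.
Firm A's induced payoffs are 2, 3, 8, 12, 20, so Firm A commits to Tier5. Subgame-perfect outcome: (Tier5, Budget) with payoffs (20, 14).
For the simultaneous game, intersect best replies.
Firm A's best replies: Budget→Tier5; Value→Tier3; Plus→Tier3; Premium→Tier5.
Firm B's best replies: Tier1→Plus; Tier2→Value; Tier3→Budget; Tier4→Budget; Tier5→Budget.
Only (Tier5, Budget) has each player best-responding; Nash payoffs (20, 14).
Firm B earns 14 sequentially versus 14 at the Nash outcome: unchanged.

unchanged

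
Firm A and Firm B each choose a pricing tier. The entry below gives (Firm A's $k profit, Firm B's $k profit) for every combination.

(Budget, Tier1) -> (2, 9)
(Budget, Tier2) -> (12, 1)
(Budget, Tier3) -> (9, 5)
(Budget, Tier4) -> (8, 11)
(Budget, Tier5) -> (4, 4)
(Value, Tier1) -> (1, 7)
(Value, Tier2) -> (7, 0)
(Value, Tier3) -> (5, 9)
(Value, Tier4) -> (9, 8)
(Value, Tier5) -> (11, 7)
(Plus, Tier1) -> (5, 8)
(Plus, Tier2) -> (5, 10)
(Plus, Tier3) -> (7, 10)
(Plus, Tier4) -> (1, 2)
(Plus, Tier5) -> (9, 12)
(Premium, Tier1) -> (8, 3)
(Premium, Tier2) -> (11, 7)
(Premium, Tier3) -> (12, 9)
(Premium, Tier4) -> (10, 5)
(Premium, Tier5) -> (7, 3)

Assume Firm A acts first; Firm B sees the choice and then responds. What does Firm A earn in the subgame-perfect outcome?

Backward induction with Firm A moving first.
- Budget: BR = Tier4, leader payoff 8.
- Value: BR = Tier3, leader payoff 5.
- Plus: BR = Tier5, leader payoff 9.
- Premium: BR = Tier3, leader payoff 12.
Firm A's induced payoffs are 8, 5, 9, 12, so Firm A commits to Premium. Subgame-perfect outcome: (Premium, Tier3) with payoffs (12, 9).

12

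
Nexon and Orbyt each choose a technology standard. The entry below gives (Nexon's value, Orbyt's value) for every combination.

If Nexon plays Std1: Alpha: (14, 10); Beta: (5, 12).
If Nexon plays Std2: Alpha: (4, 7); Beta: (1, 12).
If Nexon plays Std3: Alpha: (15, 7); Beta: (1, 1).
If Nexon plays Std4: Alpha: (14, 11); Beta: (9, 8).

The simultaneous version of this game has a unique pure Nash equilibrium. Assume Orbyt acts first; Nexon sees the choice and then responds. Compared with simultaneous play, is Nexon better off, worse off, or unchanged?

Nexon best-responds to each possible Orbyt move:
- Alpha: BR = Std3, leader payoff 7.
- Beta: BR = Std4, leader payoff 8.
Among 7, 8, the best is 8 at Beta. Subgame-perfect outcome: (Std4, Beta) with payoffs (9, 8).
Under simultaneous play:
Nexon's best replies: Alpha→Std3; Beta→Std4.
Orbyt's best replies: Std1→Beta; Std2→Beta; Std3→Alpha; Std4→Alpha.
Only (Std3, Alpha) has each player best-responding; Nash payoffs (15, 7).
Nexon earns 9 sequentially versus 15 at the Nash outcome: worse off.

worse off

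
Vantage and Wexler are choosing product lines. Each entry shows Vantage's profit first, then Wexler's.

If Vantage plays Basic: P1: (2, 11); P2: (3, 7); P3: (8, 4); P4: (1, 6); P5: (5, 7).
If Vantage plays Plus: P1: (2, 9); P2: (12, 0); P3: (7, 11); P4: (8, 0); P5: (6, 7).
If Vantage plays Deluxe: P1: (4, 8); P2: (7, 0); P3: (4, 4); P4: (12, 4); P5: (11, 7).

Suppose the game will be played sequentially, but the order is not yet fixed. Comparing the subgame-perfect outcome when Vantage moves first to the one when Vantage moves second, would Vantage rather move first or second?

first

If Vantage leads: Wexler's best replies are Basic→P1, Plus→P3, Deluxe→P1; Vantage's induced payoffs 2, 7, 4; outcome (Plus, P3), payoffs (7, 11).
If Wexler leads: Vantage's best replies are P1→Deluxe, P2→Plus, P3→Basic, P4→Deluxe, P5→Deluxe; Wexler's induced payoffs 8, 0, 4, 4, 7; outcome (Deluxe, P1), payoffs (4, 8).
Vantage gets 7 moving first and 4 moving second, so Vantage prefers to move first.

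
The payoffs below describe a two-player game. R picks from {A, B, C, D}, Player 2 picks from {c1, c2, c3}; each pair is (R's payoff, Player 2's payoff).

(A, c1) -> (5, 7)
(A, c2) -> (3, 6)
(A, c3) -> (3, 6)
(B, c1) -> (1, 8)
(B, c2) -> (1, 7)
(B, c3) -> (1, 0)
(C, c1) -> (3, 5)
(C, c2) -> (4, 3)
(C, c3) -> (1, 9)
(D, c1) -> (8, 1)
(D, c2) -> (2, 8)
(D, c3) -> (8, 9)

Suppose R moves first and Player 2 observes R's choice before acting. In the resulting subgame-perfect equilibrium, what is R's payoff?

8

Solve by backward induction (R leads).
- A: BR = c1, leader payoff 5.
- B: BR = c1, leader payoff 1.
- C: BR = c3, leader payoff 1.
- D: BR = c3, leader payoff 8.
R's induced payoffs are 5, 1, 1, 8, so R commits to D. Subgame-perfect outcome: (D, c3) with payoffs (8, 9).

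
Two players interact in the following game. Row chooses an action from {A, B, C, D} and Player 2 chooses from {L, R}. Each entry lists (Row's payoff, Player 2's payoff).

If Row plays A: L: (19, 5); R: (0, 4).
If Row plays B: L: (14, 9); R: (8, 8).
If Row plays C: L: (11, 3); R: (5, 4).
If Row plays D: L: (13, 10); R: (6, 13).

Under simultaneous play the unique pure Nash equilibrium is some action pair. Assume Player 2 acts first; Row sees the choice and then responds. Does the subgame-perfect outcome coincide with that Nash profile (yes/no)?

no

Backward induction with Player 2 moving first.
- L → Row plays A (best of 19, 14, 11, 13); Player 2 gets 5.
- R → Row plays B (best of 0, 8, 5, 6); Player 2 gets 8.
Player 2's induced payoffs are 5, 8, so Player 2 commits to R. Subgame-perfect outcome: (B, R) with payoffs (8, 8).
Now find the simultaneous Nash equilibrium.
Row's best replies: L→A; R→B.
Player 2's best replies: A→L; B→L; C→R; D→R.
Only (A, L) has each player best-responding; Nash payoffs (19, 5).
Sequential outcome (B, R) differs from the Nash profile (A, L).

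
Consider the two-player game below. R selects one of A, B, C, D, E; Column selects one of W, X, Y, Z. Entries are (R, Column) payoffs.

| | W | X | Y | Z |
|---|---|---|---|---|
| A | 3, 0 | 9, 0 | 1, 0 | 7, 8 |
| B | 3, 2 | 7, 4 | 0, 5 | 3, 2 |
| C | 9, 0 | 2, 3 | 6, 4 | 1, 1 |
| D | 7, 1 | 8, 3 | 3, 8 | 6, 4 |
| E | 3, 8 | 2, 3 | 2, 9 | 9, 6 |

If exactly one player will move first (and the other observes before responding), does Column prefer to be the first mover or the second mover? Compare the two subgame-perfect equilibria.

second

If R leads: Column's best replies are A→Z, B→Y, C→Y, D→Y, E→Y; R's induced payoffs 7, 0, 6, 3, 2; outcome (A, Z), payoffs (7, 8).
If Column leads: R's best replies are W→C, X→A, Y→C, Z→E; Column's induced payoffs 0, 0, 4, 6; outcome (E, Z), payoffs (9, 6).
Column gets 6 moving first and 8 moving second, so Column prefers to move second.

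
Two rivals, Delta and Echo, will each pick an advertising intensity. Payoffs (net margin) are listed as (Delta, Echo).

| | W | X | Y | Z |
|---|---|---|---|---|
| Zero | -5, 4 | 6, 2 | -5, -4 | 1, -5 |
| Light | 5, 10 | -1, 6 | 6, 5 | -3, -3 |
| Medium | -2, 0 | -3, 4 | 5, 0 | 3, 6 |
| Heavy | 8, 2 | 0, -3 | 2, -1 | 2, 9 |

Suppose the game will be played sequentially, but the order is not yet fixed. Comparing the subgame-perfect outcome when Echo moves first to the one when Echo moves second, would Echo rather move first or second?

second

If Delta leads: Echo's best replies are Zero→W, Light→W, Medium→Z, Heavy→Z; Delta's induced payoffs -5, 5, 3, 2; outcome (Light, W), payoffs (5, 10).
If Echo leads: Delta's best replies are W→Heavy, X→Zero, Y→Light, Z→Medium; Echo's induced payoffs 2, 2, 5, 6; outcome (Medium, Z), payoffs (3, 6).
Echo gets 6 moving first and 10 moving second, so Echo prefers to move second.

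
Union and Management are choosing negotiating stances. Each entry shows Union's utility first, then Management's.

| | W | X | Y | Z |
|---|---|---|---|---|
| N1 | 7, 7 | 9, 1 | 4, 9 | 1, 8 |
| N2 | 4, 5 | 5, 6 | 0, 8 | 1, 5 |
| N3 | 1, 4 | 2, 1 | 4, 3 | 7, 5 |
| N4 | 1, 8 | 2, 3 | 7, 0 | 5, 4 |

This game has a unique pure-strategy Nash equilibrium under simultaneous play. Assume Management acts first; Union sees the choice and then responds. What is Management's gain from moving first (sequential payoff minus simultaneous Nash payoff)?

Work backward from Union's decision.
- W → Union plays N1 (best of 7, 4, 1, 1); Management gets 7.
- X → Union plays N1 (best of 9, 5, 2, 2); Management gets 1.
- Y → Union plays N4 (best of 4, 0, 4, 7); Management gets 0.
- Z → Union plays N3 (best of 1, 1, 7, 5); Management gets 5.
Management's induced payoffs are 7, 1, 0, 5, so Management commits to W. Subgame-perfect outcome: (N1, W) with payoffs (7, 7).
For the simultaneous game, intersect best replies.
Union's best replies: W→N1; X→N1; Y→N4; Z→N3.
Management's best replies: N1→Y; N2→Y; N3→Z; N4→W.
Only (N3, Z) has each player best-responding; Nash payoffs (7, 5).
Management's commitment gain: 7 − 5 = 2.

2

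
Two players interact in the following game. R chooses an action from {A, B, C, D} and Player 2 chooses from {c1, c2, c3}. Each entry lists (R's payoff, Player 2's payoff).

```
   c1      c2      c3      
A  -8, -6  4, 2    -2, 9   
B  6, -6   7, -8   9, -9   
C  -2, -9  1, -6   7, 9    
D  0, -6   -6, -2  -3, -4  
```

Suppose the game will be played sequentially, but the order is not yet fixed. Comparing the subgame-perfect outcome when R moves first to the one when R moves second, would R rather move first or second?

If R leads: Player 2's best replies are A→c3, B→c1, C→c3, D→c2; R's induced payoffs -2, 6, 7, -6; outcome (C, c3), payoffs (7, 9).
If Player 2 leads: R's best replies are c1→B, c2→B, c3→B; Player 2's induced payoffs -6, -8, -9; outcome (B, c1), payoffs (6, -6).
R gets 7 moving first and 6 moving second, so R prefers to move first.

first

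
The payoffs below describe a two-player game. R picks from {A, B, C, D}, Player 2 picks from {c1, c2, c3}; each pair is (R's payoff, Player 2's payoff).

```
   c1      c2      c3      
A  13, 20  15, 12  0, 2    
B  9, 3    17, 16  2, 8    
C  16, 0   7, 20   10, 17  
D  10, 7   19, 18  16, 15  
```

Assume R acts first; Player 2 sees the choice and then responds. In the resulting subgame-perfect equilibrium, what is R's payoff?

19

Work backward from Player 2's decision.
- A → Player 2 plays c1 (best of 20, 12, 2); R gets 13.
- B → Player 2 plays c2 (best of 3, 16, 8); R gets 17.
- C → Player 2 plays c2 (best of 0, 20, 17); R gets 7.
- D → Player 2 plays c2 (best of 7, 18, 15); R gets 19.
R's induced payoffs are 13, 17, 7, 19, so R commits to D. Subgame-perfect outcome: (D, c2) with payoffs (19, 18).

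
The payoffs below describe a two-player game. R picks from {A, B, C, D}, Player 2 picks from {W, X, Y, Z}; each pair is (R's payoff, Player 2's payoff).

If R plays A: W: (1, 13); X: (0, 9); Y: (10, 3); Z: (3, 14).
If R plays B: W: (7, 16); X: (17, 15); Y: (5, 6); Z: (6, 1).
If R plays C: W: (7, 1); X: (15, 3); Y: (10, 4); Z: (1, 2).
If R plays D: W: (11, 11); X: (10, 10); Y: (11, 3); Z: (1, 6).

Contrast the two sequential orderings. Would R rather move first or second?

If R leads: Player 2's best replies are A→Z, B→W, C→Y, D→W; R's induced payoffs 3, 7, 10, 11; outcome (D, W), payoffs (11, 11).
If Player 2 leads: R's best replies are W→D, X→B, Y→D, Z→B; Player 2's induced payoffs 11, 15, 3, 1; outcome (B, X), payoffs (17, 15).
R gets 11 moving first and 17 moving second, so R prefers to move second.

second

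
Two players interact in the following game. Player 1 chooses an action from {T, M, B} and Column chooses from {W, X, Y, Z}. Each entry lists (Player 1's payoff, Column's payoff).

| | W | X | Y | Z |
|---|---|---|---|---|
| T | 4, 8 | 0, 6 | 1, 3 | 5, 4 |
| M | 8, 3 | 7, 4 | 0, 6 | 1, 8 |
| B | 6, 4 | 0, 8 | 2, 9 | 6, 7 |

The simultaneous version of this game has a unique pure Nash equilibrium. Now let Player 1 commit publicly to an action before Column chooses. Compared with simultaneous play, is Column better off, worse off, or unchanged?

worse off

Work backward from Column's decision.
- T: BR = W, leader payoff 4.
- M: BR = Z, leader payoff 1.
- B: BR = Y, leader payoff 2.
Player 1's induced payoffs are 4, 1, 2, so Player 1 commits to T. Subgame-perfect outcome: (T, W) with payoffs (4, 8).
Under simultaneous play:
Player 1's best replies: W→M; X→M; Y→B; Z→B.
Column's best replies: T→W; M→Z; B→Y.
The unique mutual best reply is (B, Y), giving (2, 9).
Column earns 8 sequentially versus 9 at the Nash outcome: worse off.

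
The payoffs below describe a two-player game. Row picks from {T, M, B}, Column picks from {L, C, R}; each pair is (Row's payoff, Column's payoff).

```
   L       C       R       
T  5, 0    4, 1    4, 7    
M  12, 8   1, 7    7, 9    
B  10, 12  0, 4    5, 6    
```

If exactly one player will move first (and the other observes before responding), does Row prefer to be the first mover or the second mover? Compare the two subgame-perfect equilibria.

If Row leads: Column's best replies are T→R, M→R, B→L; Row's induced payoffs 4, 7, 10; outcome (B, L), payoffs (10, 12).
If Column leads: Row's best replies are L→M, C→T, R→M; Column's induced payoffs 8, 1, 9; outcome (M, R), payoffs (7, 9).
Row gets 10 moving first and 7 moving second, so Row prefers to move first.

first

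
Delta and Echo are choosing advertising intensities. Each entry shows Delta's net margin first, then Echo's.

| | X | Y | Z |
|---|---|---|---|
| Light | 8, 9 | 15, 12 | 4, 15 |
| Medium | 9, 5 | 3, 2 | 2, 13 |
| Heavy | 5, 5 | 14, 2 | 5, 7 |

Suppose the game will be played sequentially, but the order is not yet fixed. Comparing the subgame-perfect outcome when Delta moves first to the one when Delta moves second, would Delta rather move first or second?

If Delta leads: Echo's best replies are Light→Z, Medium→Z, Heavy→Z; Delta's induced payoffs 4, 2, 5; outcome (Heavy, Z), payoffs (5, 7).
If Echo leads: Delta's best replies are X→Medium, Y→Light, Z→Heavy; Echo's induced payoffs 5, 12, 7; outcome (Light, Y), payoffs (15, 12).
Delta gets 5 moving first and 15 moving second, so Delta prefers to move second.

second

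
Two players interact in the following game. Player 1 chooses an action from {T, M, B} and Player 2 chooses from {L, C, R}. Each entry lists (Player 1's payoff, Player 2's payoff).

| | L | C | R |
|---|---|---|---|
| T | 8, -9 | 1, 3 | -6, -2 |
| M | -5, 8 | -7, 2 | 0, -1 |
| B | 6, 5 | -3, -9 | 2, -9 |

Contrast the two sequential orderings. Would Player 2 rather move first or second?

second

If Player 1 leads: Player 2's best replies are T→C, M→L, B→L; Player 1's induced payoffs 1, -5, 6; outcome (B, L), payoffs (6, 5).
If Player 2 leads: Player 1's best replies are L→T, C→T, R→B; Player 2's induced payoffs -9, 3, -9; outcome (T, C), payoffs (1, 3).
Player 2 gets 3 moving first and 5 moving second, so Player 2 prefers to move second.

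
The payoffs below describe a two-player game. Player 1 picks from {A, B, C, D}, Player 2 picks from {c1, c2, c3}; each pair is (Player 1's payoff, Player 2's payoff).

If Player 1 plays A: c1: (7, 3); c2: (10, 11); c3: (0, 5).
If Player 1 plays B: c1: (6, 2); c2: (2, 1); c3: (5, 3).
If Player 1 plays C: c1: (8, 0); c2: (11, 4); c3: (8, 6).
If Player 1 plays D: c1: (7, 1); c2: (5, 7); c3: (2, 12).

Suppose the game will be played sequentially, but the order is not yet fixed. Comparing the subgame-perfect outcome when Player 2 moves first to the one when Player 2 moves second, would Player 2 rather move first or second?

second

If Player 1 leads: Player 2's best replies are A→c2, B→c3, C→c3, D→c3; Player 1's induced payoffs 10, 5, 8, 2; outcome (A, c2), payoffs (10, 11).
If Player 2 leads: Player 1's best replies are c1→C, c2→C, c3→C; Player 2's induced payoffs 0, 4, 6; outcome (C, c3), payoffs (8, 6).
Player 2 gets 6 moving first and 11 moving second, so Player 2 prefers to move second.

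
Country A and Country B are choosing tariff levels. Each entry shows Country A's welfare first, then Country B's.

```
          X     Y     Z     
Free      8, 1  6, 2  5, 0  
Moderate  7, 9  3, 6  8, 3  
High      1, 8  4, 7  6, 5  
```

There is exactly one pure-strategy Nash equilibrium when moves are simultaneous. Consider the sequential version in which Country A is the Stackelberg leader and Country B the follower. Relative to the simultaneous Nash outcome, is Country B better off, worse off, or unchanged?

better off

Backward induction with Country A moving first.
- Free → Country B plays Y (best of 1, 2, 0); Country A gets 6.
- Moderate → Country B plays X (best of 9, 6, 3); Country A gets 7.
- High → Country B plays X (best of 8, 7, 5); Country A gets 1.
Among 6, 7, 1, the best is 7 at Moderate. Subgame-perfect outcome: (Moderate, X) with payoffs (7, 9).
Now find the simultaneous Nash equilibrium.
Country A's best replies: X→Free; Y→Free; Z→Moderate.
Country B's best replies: Free→Y; Moderate→X; High→X.
The unique mutual best reply is (Free, Y), giving (6, 2).
Country B earns 9 sequentially versus 2 at the Nash outcome: better off.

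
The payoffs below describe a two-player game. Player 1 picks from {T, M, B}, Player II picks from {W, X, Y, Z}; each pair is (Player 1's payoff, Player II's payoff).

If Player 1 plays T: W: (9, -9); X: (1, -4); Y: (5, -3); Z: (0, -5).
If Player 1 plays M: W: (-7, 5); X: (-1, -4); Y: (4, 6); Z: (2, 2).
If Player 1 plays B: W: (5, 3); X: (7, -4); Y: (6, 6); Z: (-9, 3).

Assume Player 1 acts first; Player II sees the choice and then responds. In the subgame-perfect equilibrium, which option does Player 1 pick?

B

Player II best-responds to each possible Player 1 move:
- T: BR = Y, leader payoff 5.
- M: BR = Y, leader payoff 4.
- B: BR = Y, leader payoff 6.
Maximizing over 5, 4, 6, Player 1 chooses B. Subgame-perfect outcome: (B, Y) with payoffs (6, 6).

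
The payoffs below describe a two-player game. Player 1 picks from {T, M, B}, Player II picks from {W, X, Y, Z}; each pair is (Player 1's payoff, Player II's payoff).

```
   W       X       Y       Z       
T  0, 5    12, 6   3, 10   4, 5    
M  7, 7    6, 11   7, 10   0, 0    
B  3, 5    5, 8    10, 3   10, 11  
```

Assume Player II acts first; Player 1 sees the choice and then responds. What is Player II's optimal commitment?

Player 1 best-responds to each possible Player II move:
- W → Player 1 plays M (best of 0, 7, 3); Player II gets 7.
- X → Player 1 plays T (best of 12, 6, 5); Player II gets 6.
- Y → Player 1 plays B (best of 3, 7, 10); Player II gets 3.
- Z → Player 1 plays B (best of 4, 0, 10); Player II gets 11.
Player II's induced payoffs are 7, 6, 3, 11, so Player II commits to Z. Subgame-perfect outcome: (B, Z) with payoffs (10, 11).

Z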